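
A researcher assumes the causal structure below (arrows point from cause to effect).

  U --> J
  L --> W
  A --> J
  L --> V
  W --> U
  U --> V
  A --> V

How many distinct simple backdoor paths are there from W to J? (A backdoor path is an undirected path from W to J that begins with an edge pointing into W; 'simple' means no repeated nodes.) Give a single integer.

A backdoor path from W to J is any simple undirected path whose first edge points into W (i.e. leaves W via a parent).
Parents of W: {L}.
Enumerating:
  P1: W <- L -> V <- A -> J
  P2: W <- L -> V <- U -> J
That exhausts the simple backdoor paths. Count: 2.

2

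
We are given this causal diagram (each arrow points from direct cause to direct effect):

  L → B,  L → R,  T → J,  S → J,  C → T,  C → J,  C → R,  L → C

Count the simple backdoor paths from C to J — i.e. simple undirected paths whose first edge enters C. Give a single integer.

0

A backdoor path from C to J is any simple undirected path whose first edge points into C (i.e. leaves C via a parent).
Parents of C: {L}.
No simple path from any parent of C reaches J without revisiting C, so there are no backdoor paths.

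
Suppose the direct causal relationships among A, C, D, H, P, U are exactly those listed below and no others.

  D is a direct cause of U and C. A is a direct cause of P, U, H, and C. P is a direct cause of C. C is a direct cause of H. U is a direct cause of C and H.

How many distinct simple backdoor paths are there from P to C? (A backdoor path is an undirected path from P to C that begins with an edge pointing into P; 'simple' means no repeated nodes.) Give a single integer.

7

A backdoor path from P to C is any simple undirected path whose first edge points into P (i.e. leaves P via a parent).
Parents of P: {A}.
Enumerating:
  P1: P <- A -> U <- D -> C
  P2: P <- A -> U -> C
  P3: P <- A -> U -> H <- C
  P4: P <- A -> C
  P5: P <- A -> H <- U <- D -> C
  P6: P <- A -> H <- U -> C
  P7: P <- A -> H <- C
That exhausts the simple backdoor paths. Count: 7.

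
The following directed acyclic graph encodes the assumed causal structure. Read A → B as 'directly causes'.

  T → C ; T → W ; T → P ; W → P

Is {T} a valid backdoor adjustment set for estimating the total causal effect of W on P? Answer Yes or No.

Backdoor paths from W to P (paths whose first edge points into W):
  P1: W <- T -> P
Condition 1 (no descendant of W in the set): holds — descendants of W are {P}; none are in {T}.
Condition 2 (every backdoor path blocked by {T}):
  P1: blocked at fork node T ∈ conditioning set.
{T} satisfies the backdoor criterion.

Yes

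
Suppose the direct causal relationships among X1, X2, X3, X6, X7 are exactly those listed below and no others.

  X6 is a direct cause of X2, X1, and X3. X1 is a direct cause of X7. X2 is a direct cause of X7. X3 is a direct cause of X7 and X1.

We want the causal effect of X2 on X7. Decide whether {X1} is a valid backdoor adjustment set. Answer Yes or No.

No

Backdoor paths from X2 to X7 (paths whose first edge points into X2):
  P1: X2 <- X6 -> X3 -> X1 -> X7
  P2: X2 <- X6 -> X3 -> X7
  P3: X2 <- X6 -> X1 <- X3 -> X7
  P4: X2 <- X6 -> X1 -> X7
Condition 1 (no descendant of X2 in the set): holds — descendants of X2 are {X7}; none are in {X1}.
Condition 2 (every backdoor path blocked by {X1}):
  P1: blocked at chain node X1 ∈ conditioning set.
  P2: open — no interior node is in the conditioning set.
  P3: open — collider(s) X1 are conditioned on (or have a conditioned descendant) and no non-collider on the path is in the set.
  P4: blocked at chain node X1 ∈ conditioning set.
{X1} does not satisfy the backdoor criterion.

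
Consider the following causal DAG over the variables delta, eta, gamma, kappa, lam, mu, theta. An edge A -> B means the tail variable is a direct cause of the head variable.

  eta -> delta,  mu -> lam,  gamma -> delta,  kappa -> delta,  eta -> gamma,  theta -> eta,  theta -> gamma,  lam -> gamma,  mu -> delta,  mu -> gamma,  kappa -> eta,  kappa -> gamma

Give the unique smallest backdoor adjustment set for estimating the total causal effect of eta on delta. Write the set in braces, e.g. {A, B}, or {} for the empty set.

Variables eligible for adjustment (non-descendants of eta, excluding eta and delta): {kappa, lam, mu, theta}.
Backdoor paths from eta to delta:
  P1: eta <- theta -> gamma <- mu -> delta
  P2: eta <- theta -> gamma <- kappa -> delta
  P3: eta <- theta -> gamma <- lam <- mu -> delta
  P4: eta <- theta -> gamma -> delta
  P5: eta <- kappa -> gamma <- mu -> delta
  P6: eta <- kappa -> gamma <- lam <- mu -> delta
  P7: eta <- kappa -> gamma -> delta
  P8: eta <- kappa -> delta
The empty set is not sufficient: P4 (eta <- theta -> gamma -> delta) has no collider blocking it and no conditioned non-collider, so it is open.
Try {kappa, theta}:
  P1: blocked at fork node theta ∈ conditioning set.
  P2: blocked at fork node theta ∈ conditioning set.
  P3: blocked at fork node theta ∈ conditioning set.
  P4: blocked at fork node theta ∈ conditioning set.
  P5: blocked at fork node kappa ∈ conditioning set.
  P6: blocked at fork node kappa ∈ conditioning set.
  P7: blocked at fork node kappa ∈ conditioning set.
  P8: blocked at fork node kappa ∈ conditioning set.
{kappa, theta} contains no descendant of eta and blocks every backdoor path.
Every element of {kappa, theta} is needed (dropping kappa leaves P7 open; dropping theta leaves P4 open), so no proper subset is valid.
Among all size-2 subsets of the eligible variables, only {kappa, theta} blocks every backdoor path, so it is the unique smallest valid adjustment set.

{kappa, theta}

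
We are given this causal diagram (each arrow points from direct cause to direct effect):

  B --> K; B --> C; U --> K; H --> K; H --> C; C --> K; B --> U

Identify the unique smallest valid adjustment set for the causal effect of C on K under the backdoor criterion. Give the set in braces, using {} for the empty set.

{B, H}

Variables eligible for adjustment (non-descendants of C, excluding C and K): {B, H, U}.
Backdoor paths from C to K:
  P1: C <- H -> K
  P2: C <- B -> U -> K
  P3: C <- B -> K
The empty set is not sufficient: P1 (C <- H -> K) has no collider blocking it and no conditioned non-collider, so it is open.
Try {B, H}:
  P1: blocked at fork node H ∈ conditioning set.
  P2: blocked at fork node B ∈ conditioning set.
  P3: blocked at fork node B ∈ conditioning set.
{B, H} contains no descendant of C and blocks every backdoor path.
Every element of {B, H} is needed (dropping B leaves P2 open; dropping H leaves P1 open), so no proper subset is valid.
Among all size-2 subsets of the eligible variables, only {B, H} blocks every backdoor path, so it is the unique smallest valid adjustment set.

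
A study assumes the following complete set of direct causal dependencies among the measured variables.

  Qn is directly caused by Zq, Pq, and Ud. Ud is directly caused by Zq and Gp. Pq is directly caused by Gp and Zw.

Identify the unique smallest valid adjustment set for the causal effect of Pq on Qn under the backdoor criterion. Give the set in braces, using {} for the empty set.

Variables eligible for adjustment (non-descendants of Pq, excluding Pq and Qn): {Gp, Ud, Zq, Zw}.
Backdoor paths from Pq to Qn:
  P1: Pq <- Gp -> Ud <- Zq -> Qn
  P2: Pq <- Gp -> Ud -> Qn
The empty set is not sufficient: P2 (Pq <- Gp -> Ud -> Qn) has no collider blocking it and no conditioned non-collider, so it is open.
Try {Gp}:
  P1: blocked at fork node Gp ∈ conditioning set.
  P2: blocked at fork node Gp ∈ conditioning set.
{Gp} contains no descendant of Pq and blocks every backdoor path.
No other singleton works — e.g. {Zq} leaves P2 open — so {Gp} is the unique smallest valid adjustment set.

{Gp}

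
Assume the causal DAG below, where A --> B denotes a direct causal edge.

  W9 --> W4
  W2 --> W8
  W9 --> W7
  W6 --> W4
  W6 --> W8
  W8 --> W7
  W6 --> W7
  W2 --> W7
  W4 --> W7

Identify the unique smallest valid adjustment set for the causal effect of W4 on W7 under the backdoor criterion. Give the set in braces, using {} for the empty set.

{W6, W9}

Variables eligible for adjustment (non-descendants of W4, excluding W4 and W7): {W2, W6, W8, W9}.
Backdoor paths from W4 to W7:
  P1: W4 <- W6 -> W8 <- W2 -> W7
  P2: W4 <- W6 -> W8 -> W7
  P3: W4 <- W6 -> W7
  P4: W4 <- W9 -> W7
The empty set is not sufficient: P2 (W4 <- W6 -> W8 -> W7) has no collider blocking it and no conditioned non-collider, so it is open.
Try {W6, W9}:
  P1: blocked at fork node W6 ∈ conditioning set.
  P2: blocked at fork node W6 ∈ conditioning set.
  P3: blocked at fork node W6 ∈ conditioning set.
  P4: blocked at fork node W9 ∈ conditioning set.
{W6, W9} contains no descendant of W4 and blocks every backdoor path.
Every element of {W6, W9} is needed (dropping W6 leaves P2 open; dropping W9 leaves P4 open), so no proper subset is valid.
Among all size-2 subsets of the eligible variables, only {W6, W9} blocks every backdoor path, so it is the unique smallest valid adjustment set.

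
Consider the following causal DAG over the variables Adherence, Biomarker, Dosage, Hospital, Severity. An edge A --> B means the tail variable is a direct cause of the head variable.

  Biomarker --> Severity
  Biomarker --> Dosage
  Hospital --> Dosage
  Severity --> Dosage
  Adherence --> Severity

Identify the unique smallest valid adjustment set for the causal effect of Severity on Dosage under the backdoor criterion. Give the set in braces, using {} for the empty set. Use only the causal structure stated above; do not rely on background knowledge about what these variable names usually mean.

{Biomarker}

Variables eligible for adjustment (non-descendants of Severity, excluding Severity and Dosage): {Adherence, Biomarker, Hospital}.
Backdoor paths from Severity to Dosage:
  P1: Severity <- Biomarker -> Dosage
The empty set is not sufficient: P1 (Severity <- Biomarker -> Dosage) has no collider blocking it and no conditioned non-collider, so it is open.
Try {Biomarker}:
  P1: blocked at fork node Biomarker ∈ conditioning set.
{Biomarker} contains no descendant of Severity and blocks every backdoor path.
No other singleton works — e.g. {Hospital} leaves P1 open — so {Biomarker} is the unique smallest valid adjustment set.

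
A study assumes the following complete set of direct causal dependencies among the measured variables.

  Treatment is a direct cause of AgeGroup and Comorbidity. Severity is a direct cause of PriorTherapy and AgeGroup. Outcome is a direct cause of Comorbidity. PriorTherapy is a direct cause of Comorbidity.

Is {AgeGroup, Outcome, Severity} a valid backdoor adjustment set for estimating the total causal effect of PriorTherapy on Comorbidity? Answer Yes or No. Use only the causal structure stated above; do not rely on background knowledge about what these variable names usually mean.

Backdoor paths from PriorTherapy to Comorbidity (paths whose first edge points into PriorTherapy):
  P1: PriorTherapy <- Severity -> AgeGroup <- Treatment -> Comorbidity
Condition 1 (no descendant of PriorTherapy in the set): holds — descendants of PriorTherapy are {Comorbidity}; none are in {AgeGroup, Outcome, Severity}.
Condition 2 (every backdoor path blocked by {AgeGroup, Outcome, Severity}):
  P1: blocked at fork node Severity ∈ conditioning set.
{AgeGroup, Outcome, Severity} satisfies the backdoor criterion.

Yes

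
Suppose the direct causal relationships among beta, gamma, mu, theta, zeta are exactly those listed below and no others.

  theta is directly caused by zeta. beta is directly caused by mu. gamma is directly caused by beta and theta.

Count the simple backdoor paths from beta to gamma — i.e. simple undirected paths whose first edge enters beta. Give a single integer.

0

A backdoor path from beta to gamma is any simple undirected path whose first edge points into beta (i.e. leaves beta via a parent).
Parents of beta: {mu}.
No simple path from any parent of beta reaches gamma without revisiting beta, so there are no backdoor paths.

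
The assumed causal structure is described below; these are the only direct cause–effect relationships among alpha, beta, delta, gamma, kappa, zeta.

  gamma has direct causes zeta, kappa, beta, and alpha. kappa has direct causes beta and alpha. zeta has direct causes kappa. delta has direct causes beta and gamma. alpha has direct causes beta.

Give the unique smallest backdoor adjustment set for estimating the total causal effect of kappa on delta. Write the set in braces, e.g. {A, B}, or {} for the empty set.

Variables eligible for adjustment (non-descendants of kappa, excluding kappa and delta): {alpha, beta}.
Backdoor paths from kappa to delta:
  P1: kappa <- beta -> alpha -> gamma -> delta
  P2: kappa <- beta -> gamma -> delta
  P3: kappa <- beta -> delta
  P4: kappa <- alpha <- beta -> gamma -> delta
  P5: kappa <- alpha <- beta -> delta
  P6: kappa <- alpha -> gamma <- beta -> delta
  P7: kappa <- alpha -> gamma -> delta
The empty set is not sufficient: P1 (kappa <- beta -> alpha -> gamma -> delta) has no collider blocking it and no conditioned non-collider, so it is open.
Try {alpha, beta}:
  P1: blocked at fork node beta ∈ conditioning set.
  P2: blocked at fork node beta ∈ conditioning set.
  P3: blocked at fork node beta ∈ conditioning set.
  P4: blocked at chain node alpha ∈ conditioning set.
  P5: blocked at chain node alpha ∈ conditioning set.
  P6: blocked at fork node alpha ∈ conditioning set.
  P7: blocked at fork node alpha ∈ conditioning set.
{alpha, beta} contains no descendant of kappa and blocks every backdoor path.
Every element of {alpha, beta} is needed (dropping alpha leaves P7 open; dropping beta leaves P2 open), so no proper subset is valid.
Among all size-2 subsets of the eligible variables, only {alpha, beta} blocks every backdoor path, so it is the unique smallest valid adjustment set.

{alpha, beta}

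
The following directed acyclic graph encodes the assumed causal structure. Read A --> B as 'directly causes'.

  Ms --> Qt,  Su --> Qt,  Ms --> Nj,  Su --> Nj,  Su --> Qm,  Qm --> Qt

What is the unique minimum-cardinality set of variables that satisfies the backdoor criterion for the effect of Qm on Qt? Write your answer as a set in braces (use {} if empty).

{Su}

Variables eligible for adjustment (non-descendants of Qm, excluding Qm and Qt): {Ms, Nj, Su}.
Backdoor paths from Qm to Qt:
  P1: Qm <- Su -> Nj <- Ms -> Qt
  P2: Qm <- Su -> Qt
The empty set is not sufficient: P2 (Qm <- Su -> Qt) has no collider blocking it and no conditioned non-collider, so it is open.
Try {Su}:
  P1: blocked at fork node Su ∈ conditioning set.
  P2: blocked at fork node Su ∈ conditioning set.
{Su} contains no descendant of Qm and blocks every backdoor path.
No other singleton works — e.g. {Ms} leaves P2 open — so {Su} is the unique smallest valid adjustment set.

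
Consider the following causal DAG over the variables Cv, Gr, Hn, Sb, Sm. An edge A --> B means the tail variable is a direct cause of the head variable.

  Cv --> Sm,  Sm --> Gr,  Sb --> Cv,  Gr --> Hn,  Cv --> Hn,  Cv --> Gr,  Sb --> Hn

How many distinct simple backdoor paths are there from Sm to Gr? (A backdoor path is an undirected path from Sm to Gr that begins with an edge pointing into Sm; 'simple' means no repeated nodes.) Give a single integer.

A backdoor path from Sm to Gr is any simple undirected path whose first edge points into Sm (i.e. leaves Sm via a parent).
Parents of Sm: {Cv}.
Enumerating:
  P1: Sm <- Cv <- Sb -> Hn <- Gr
  P2: Sm <- Cv -> Gr
  P3: Sm <- Cv -> Hn <- Gr
That exhausts the simple backdoor paths. Count: 3.

3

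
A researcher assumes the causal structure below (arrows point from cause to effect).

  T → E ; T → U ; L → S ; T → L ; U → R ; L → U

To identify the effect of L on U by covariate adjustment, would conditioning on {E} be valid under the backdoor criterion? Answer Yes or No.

Backdoor paths from L to U (paths whose first edge points into L):
  P1: L <- T -> U
Condition 1 (no descendant of L in the set): holds — descendants of L are {R, S, U}; none are in {E}.
Condition 2 (every backdoor path blocked by {E}):
  P1: open — no interior node is in the conditioning set.
{E} does not satisfy the backdoor criterion.

No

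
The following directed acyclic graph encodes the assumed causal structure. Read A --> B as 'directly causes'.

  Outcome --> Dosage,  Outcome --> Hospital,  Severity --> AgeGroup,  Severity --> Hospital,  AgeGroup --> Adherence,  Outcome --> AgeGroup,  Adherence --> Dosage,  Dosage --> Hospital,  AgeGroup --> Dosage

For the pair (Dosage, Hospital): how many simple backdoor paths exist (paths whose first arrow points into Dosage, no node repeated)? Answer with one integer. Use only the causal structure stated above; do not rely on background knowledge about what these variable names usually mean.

A backdoor path from Dosage to Hospital is any simple undirected path whose first edge points into Dosage (i.e. leaves Dosage via a parent).
Parents of Dosage: {Adherence, AgeGroup, Outcome}.
Enumerating:
  P1: Dosage <- Outcome -> AgeGroup <- Severity -> Hospital
  P2: Dosage <- Outcome -> Hospital
  P3: Dosage <- AgeGroup <- Severity -> Hospital
  P4: Dosage <- AgeGroup <- Outcome -> Hospital
  P5: Dosage <- Adherence <- AgeGroup <- Severity -> Hospital
  P6: Dosage <- Adherence <- AgeGroup <- Outcome -> Hospital
That exhausts the simple backdoor paths. Count: 6.

6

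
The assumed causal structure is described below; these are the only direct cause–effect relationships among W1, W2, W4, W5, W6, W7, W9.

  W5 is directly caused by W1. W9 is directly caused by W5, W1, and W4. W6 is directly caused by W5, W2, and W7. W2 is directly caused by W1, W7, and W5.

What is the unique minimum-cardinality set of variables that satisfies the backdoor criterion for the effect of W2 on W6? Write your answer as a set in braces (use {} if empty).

Variables eligible for adjustment (non-descendants of W2, excluding W2 and W6): {W1, W4, W5, W7, W9}.
Backdoor paths from W2 to W6:
  P1: W2 <- W1 -> W5 -> W6
  P2: W2 <- W1 -> W9 <- W5 -> W6
  P3: W2 <- W5 -> W6
  P4: W2 <- W7 -> W6
The empty set is not sufficient: P1 (W2 <- W1 -> W5 -> W6) has no collider blocking it and no conditioned non-collider, so it is open.
Try {W5, W7}:
  P1: blocked at chain node W5 ∈ conditioning set.
  P2: blocked at collider W9 (neither it nor any descendant is in the conditioning set).
  P3: blocked at fork node W5 ∈ conditioning set.
  P4: blocked at fork node W7 ∈ conditioning set.
{W5, W7} contains no descendant of W2 and blocks every backdoor path.
Every element of {W5, W7} is needed (dropping W5 leaves P1 open; dropping W7 leaves P4 open), so no proper subset is valid.
Among all size-2 subsets of the eligible variables, only {W5, W7} blocks every backdoor path, so it is the unique smallest valid adjustment set.

{W5, W7}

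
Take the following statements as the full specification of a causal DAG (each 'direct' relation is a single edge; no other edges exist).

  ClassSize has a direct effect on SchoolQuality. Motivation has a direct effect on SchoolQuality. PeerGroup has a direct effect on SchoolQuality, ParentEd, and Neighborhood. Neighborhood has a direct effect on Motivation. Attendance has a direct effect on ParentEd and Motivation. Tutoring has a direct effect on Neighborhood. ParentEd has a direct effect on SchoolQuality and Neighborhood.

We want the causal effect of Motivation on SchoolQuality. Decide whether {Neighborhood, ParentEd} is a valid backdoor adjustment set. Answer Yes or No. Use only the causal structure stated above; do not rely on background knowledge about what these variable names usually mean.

No

Backdoor paths from Motivation to SchoolQuality (paths whose first edge points into Motivation):
  P1: Motivation <- Attendance -> ParentEd <- PeerGroup -> SchoolQuality
  P2: Motivation <- Attendance -> ParentEd -> Neighborhood <- PeerGroup -> SchoolQuality
  P3: Motivation <- Attendance -> ParentEd -> SchoolQuality
  P4: Motivation <- Neighborhood <- PeerGroup -> ParentEd -> SchoolQuality
  P5: Motivation <- Neighborhood <- PeerGroup -> SchoolQuality
  P6: Motivation <- Neighborhood <- ParentEd <- PeerGroup -> SchoolQuality
  P7: Motivation <- Neighborhood <- ParentEd -> SchoolQuality
Condition 1 (no descendant of Motivation in the set): holds — descendants of Motivation are {SchoolQuality}; none are in {Neighborhood, ParentEd}.
Condition 2 (every backdoor path blocked by {Neighborhood, ParentEd}):
  P1: open — collider(s) ParentEd are conditioned on (or have a conditioned descendant) and no non-collider on the path is in the set.
  P2: blocked at chain node ParentEd ∈ conditioning set.
  P3: blocked at chain node ParentEd ∈ conditioning set.
  P4: blocked at chain node Neighborhood ∈ conditioning set.
  P5: blocked at chain node Neighborhood ∈ conditioning set.
  P6: blocked at chain node Neighborhood ∈ conditioning set.
  P7: blocked at chain node Neighborhood ∈ conditioning set.
{Neighborhood, ParentEd} does not satisfy the backdoor criterion.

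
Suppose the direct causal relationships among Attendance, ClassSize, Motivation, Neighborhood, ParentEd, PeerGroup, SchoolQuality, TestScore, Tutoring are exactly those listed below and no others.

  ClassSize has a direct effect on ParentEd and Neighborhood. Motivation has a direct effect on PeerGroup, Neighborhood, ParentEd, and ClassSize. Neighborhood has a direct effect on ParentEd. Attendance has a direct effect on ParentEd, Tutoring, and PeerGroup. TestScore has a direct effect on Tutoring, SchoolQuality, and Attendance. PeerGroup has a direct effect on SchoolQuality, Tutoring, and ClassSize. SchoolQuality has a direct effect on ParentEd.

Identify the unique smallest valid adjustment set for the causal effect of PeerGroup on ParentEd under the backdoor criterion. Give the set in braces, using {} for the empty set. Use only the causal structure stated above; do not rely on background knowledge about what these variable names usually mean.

Variables eligible for adjustment (non-descendants of PeerGroup, excluding PeerGroup and ParentEd): {Attendance, Motivation, TestScore}.
Backdoor paths from PeerGroup to ParentEd:
  P1: PeerGroup <- Motivation -> ClassSize -> Neighborhood -> ParentEd
  P2: PeerGroup <- Motivation -> ClassSize -> ParentEd
  P3: PeerGroup <- Motivation -> Neighborhood <- ClassSize -> ParentEd
  P4: PeerGroup <- Motivation -> Neighborhood -> ParentEd
  P5: PeerGroup <- Motivation -> ParentEd
  P6: PeerGroup <- Attendance <- TestScore -> SchoolQuality -> ParentEd
  P7: PeerGroup <- Attendance -> Tutoring <- TestScore -> SchoolQuality -> ParentEd
  P8: PeerGroup <- Attendance -> ParentEd
The empty set is not sufficient: P1 (PeerGroup <- Motivation -> ClassSize -> Neighborhood -> ParentEd) has no collider blocking it and no conditioned non-collider, so it is open.
Try {Attendance, Motivation}:
  P1: blocked at fork node Motivation ∈ conditioning set.
  P2: blocked at fork node Motivation ∈ conditioning set.
  P3: blocked at fork node Motivation ∈ conditioning set.
  P4: blocked at fork node Motivation ∈ conditioning set.
  P5: blocked at fork node Motivation ∈ conditioning set.
  P6: blocked at chain node Attendance ∈ conditioning set.
  P7: blocked at fork node Attendance ∈ conditioning set.
  P8: blocked at fork node Attendance ∈ conditioning set.
{Attendance, Motivation} contains no descendant of PeerGroup and blocks every backdoor path.
Every element of {Attendance, Motivation} is needed (dropping Attendance leaves P6 open; dropping Motivation leaves P1 open), so no proper subset is valid.
Among all size-2 subsets of the eligible variables, only {Attendance, Motivation} blocks every backdoor path, so it is the unique smallest valid adjustment set.

{Attendance, Motivation}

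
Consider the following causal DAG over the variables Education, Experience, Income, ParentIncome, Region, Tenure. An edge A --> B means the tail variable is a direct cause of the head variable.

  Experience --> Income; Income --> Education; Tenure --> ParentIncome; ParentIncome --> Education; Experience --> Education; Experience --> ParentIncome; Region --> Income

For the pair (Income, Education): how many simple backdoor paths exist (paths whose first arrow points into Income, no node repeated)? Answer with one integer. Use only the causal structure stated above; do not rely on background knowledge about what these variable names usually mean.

A backdoor path from Income to Education is any simple undirected path whose first edge points into Income (i.e. leaves Income via a parent).
Parents of Income: {Experience, Region}.
Enumerating:
  P1: Income <- Experience -> ParentIncome -> Education
  P2: Income <- Experience -> Education
That exhausts the simple backdoor paths. Count: 2.

2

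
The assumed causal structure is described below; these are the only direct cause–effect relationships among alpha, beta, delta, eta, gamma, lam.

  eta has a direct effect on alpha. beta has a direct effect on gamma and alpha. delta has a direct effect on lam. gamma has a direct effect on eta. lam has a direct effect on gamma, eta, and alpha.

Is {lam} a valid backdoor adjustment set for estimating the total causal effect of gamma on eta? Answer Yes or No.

Backdoor paths from gamma to eta (paths whose first edge points into gamma):
  P1: gamma <- lam -> eta
  P2: gamma <- lam -> alpha <- eta
  P3: gamma <- beta -> alpha <- lam -> eta
  P4: gamma <- beta -> alpha <- eta
Condition 1 (no descendant of gamma in the set): holds — descendants of gamma are {alpha, eta}; none are in {lam}.
Condition 2 (every backdoor path blocked by {lam}):
  P1: blocked at fork node lam ∈ conditioning set.
  P2: blocked at fork node lam ∈ conditioning set.
  P3: blocked at collider alpha (neither it nor any descendant is in the conditioning set).
  P4: blocked at collider alpha (neither it nor any descendant is in the conditioning set).
{lam} satisfies the backdoor criterion.

Yes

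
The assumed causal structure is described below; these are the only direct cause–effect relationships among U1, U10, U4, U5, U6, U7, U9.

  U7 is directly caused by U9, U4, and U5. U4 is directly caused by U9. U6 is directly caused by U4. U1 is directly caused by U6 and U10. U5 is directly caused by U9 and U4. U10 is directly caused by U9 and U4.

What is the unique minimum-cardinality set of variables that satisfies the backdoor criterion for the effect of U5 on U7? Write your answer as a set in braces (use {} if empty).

{U4, U9}

Variables eligible for adjustment (non-descendants of U5, excluding U5 and U7): {U1, U10, U4, U6, U9}.
Backdoor paths from U5 to U7:
  P1: U5 <- U9 -> U4 -> U7
  P2: U5 <- U9 -> U10 <- U4 -> U7
  P3: U5 <- U9 -> U10 -> U1 <- U6 <- U4 -> U7
  P4: U5 <- U9 -> U7
  P5: U5 <- U4 <- U9 -> U7
  P6: U5 <- U4 -> U6 -> U1 <- U10 <- U9 -> U7
  P7: U5 <- U4 -> U10 <- U9 -> U7
  P8: U5 <- U4 -> U7
The empty set is not sufficient: P1 (U5 <- U9 -> U4 -> U7) has no collider blocking it and no conditioned non-collider, so it is open.
Try {U4, U9}:
  P1: blocked at fork node U9 ∈ conditioning set.
  P2: blocked at fork node U9 ∈ conditioning set.
  P3: blocked at fork node U9 ∈ conditioning set.
  P4: blocked at fork node U9 ∈ conditioning set.
  P5: blocked at chain node U4 ∈ conditioning set.
  P6: blocked at fork node U4 ∈ conditioning set.
  P7: blocked at fork node U4 ∈ conditioning set.
  P8: blocked at fork node U4 ∈ conditioning set.
{U4, U9} contains no descendant of U5 and blocks every backdoor path.
Every element of {U4, U9} is needed (dropping U4 leaves P8 open; dropping U9 leaves P4 open), so no proper subset is valid.
Among all size-2 subsets of the eligible variables, only {U4, U9} blocks every backdoor path, so it is the unique smallest valid adjustment set.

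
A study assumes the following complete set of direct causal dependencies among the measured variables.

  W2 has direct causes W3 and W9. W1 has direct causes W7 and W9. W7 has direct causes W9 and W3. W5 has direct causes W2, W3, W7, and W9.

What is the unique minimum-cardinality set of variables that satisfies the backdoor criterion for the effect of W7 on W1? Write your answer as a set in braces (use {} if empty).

Variables eligible for adjustment (non-descendants of W7, excluding W7 and W1): {W2, W3, W9}.
Backdoor paths from W7 to W1:
  P1: W7 <- W3 -> W2 <- W9 -> W1
  P2: W7 <- W3 -> W2 -> W5 <- W9 -> W1
  P3: W7 <- W3 -> W5 <- W9 -> W1
  P4: W7 <- W3 -> W5 <- W2 <- W9 -> W1
  P5: W7 <- W9 -> W1
The empty set is not sufficient: P5 (W7 <- W9 -> W1) has no collider blocking it and no conditioned non-collider, so it is open.
Try {W9}:
  P1: blocked at collider W2 (neither it nor any descendant is in the conditioning set).
  P2: blocked at collider W5 (neither it nor any descendant is in the conditioning set).
  P3: blocked at collider W5 (neither it nor any descendant is in the conditioning set).
  P4: blocked at collider W5 (neither it nor any descendant is in the conditioning set).
  P5: blocked at fork node W9 ∈ conditioning set.
{W9} contains no descendant of W7 and blocks every backdoor path.
No other singleton works — e.g. {W3} leaves P5 open — so {W9} is the unique smallest valid adjustment set.

{W9}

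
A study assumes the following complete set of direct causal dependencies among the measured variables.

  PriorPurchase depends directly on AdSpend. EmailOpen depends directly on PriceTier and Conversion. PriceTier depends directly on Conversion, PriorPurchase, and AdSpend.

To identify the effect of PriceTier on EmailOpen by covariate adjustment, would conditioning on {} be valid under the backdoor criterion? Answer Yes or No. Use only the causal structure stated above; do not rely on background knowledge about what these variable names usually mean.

Backdoor paths from PriceTier to EmailOpen (paths whose first edge points into PriceTier):
  P1: PriceTier <- Conversion -> EmailOpen
Condition 1 (no descendant of PriceTier in the set): holds — descendants of PriceTier are {EmailOpen}; none are in {}.
Condition 2 (every backdoor path blocked by {}):
  P1: open — no interior node is in the conditioning set.
{} does not satisfy the backdoor criterion.

No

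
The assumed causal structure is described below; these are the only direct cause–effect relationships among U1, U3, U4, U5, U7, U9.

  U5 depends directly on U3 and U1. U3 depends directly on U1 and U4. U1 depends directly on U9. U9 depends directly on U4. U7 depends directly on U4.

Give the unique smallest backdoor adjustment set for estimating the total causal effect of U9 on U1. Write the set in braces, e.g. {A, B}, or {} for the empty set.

{}

Variables eligible for adjustment (non-descendants of U9, excluding U9 and U1): {U4, U7}.
Backdoor paths from U9 to U1:
  P1: U9 <- U4 -> U3 <- U1
  P2: U9 <- U4 -> U3 -> U5 <- U1
Each backdoor path contains an unconditioned collider, so every path is already blocked with the empty conditioning set:
  P1: blocked at collider U3 (neither it nor any descendant is in the conditioning set).
  P2: blocked at collider U5 (neither it nor any descendant is in the conditioning set).
The empty set is therefore the unique smallest valid set.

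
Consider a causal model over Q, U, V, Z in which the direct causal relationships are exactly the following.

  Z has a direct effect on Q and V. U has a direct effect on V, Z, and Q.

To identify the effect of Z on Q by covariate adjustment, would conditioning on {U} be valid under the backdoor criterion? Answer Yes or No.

Backdoor paths from Z to Q (paths whose first edge points into Z):
  P1: Z <- U -> Q
Condition 1 (no descendant of Z in the set): holds — descendants of Z are {Q, V}; none are in {U}.
Condition 2 (every backdoor path blocked by {U}):
  P1: blocked at fork node U ∈ conditioning set.
{U} satisfies the backdoor criterion.

Yes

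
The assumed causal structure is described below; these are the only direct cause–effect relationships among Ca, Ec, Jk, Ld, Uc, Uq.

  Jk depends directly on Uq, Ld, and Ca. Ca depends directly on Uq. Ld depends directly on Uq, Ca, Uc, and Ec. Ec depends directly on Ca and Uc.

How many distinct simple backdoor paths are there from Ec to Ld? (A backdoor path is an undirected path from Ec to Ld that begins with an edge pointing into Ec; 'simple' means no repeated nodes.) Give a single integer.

6

A backdoor path from Ec to Ld is any simple undirected path whose first edge points into Ec (i.e. leaves Ec via a parent).
Parents of Ec: {Ca, Uc}.
Enumerating:
  P1: Ec <- Ca <- Uq -> Ld
  P2: Ec <- Ca <- Uq -> Jk <- Ld
  P3: Ec <- Ca -> Ld
  P4: Ec <- Ca -> Jk <- Uq -> Ld
  P5: Ec <- Ca -> Jk <- Ld
  P6: Ec <- Uc -> Ld
That exhausts the simple backdoor paths. Count: 6.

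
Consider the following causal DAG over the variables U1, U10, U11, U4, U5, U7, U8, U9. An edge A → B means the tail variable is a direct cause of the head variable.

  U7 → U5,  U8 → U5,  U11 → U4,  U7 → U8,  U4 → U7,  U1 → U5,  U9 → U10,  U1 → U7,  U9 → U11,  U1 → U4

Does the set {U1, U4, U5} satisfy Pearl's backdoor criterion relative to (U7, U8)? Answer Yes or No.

No

Backdoor paths from U7 to U8 (paths whose first edge points into U7):
  P1: U7 <- U1 -> U5 <- U8
  P2: U7 <- U4 <- U1 -> U5 <- U8
Condition 1 (no descendant of U7 in the set): FAILS — U5 is a descendant of U7.
Condition 2 (every backdoor path blocked by {U1, U4, U5}):
  P1: blocked at fork node U1 ∈ conditioning set.
  P2: blocked at chain node U4 ∈ conditioning set.
{U1, U4, U5} does not satisfy the backdoor criterion.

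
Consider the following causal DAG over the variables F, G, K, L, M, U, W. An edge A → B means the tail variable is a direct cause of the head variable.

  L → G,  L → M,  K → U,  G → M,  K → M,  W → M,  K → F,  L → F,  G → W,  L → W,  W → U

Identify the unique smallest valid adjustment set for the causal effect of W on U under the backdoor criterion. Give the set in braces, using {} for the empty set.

{}

Variables eligible for adjustment (non-descendants of W, excluding W and U): {F, G, K, L}.
Backdoor paths from W to U:
  P1: W <- L -> G -> M <- K -> U
  P2: W <- L -> M <- K -> U
  P3: W <- L -> F <- K -> U
  P4: W <- G <- L -> M <- K -> U
  P5: W <- G <- L -> F <- K -> U
  P6: W <- G -> M <- L -> F <- K -> U
  P7: W <- G -> M <- K -> U
Each backdoor path contains an unconditioned collider, so every path is already blocked with the empty conditioning set:
  P1: blocked at collider M (neither it nor any descendant is in the conditioning set).
  P2: blocked at collider M (neither it nor any descendant is in the conditioning set).
  P3: blocked at collider F (neither it nor any descendant is in the conditioning set).
  P4: blocked at collider M (neither it nor any descendant is in the conditioning set).
  P5: blocked at collider F (neither it nor any descendant is in the conditioning set).
  P6: blocked at collider M (neither it nor any descendant is in the conditioning set).
  P7: blocked at collider M (neither it nor any descendant is in the conditioning set).
The empty set is therefore the unique smallest valid set.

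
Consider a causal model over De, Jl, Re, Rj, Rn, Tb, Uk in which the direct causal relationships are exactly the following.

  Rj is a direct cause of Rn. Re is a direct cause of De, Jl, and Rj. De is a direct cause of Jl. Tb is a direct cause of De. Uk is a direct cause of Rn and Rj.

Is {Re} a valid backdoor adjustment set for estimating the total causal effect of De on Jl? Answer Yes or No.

Backdoor paths from De to Jl (paths whose first edge points into De):
  P1: De <- Re -> Jl
Condition 1 (no descendant of De in the set): holds — descendants of De are {Jl}; none are in {Re}.
Condition 2 (every backdoor path blocked by {Re}):
  P1: blocked at fork node Re ∈ conditioning set.
{Re} satisfies the backdoor criterion.

Yes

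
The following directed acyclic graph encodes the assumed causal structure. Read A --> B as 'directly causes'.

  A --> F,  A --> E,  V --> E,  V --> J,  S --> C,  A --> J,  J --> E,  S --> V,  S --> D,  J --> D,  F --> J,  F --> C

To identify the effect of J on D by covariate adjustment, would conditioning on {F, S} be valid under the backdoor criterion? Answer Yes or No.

Backdoor paths from J to D (paths whose first edge points into J):
  P1: J <- V <- S -> D
  P2: J <- V -> E <- A -> F -> C <- S -> D
  P3: J <- A -> F -> C <- S -> D
  P4: J <- A -> E <- V <- S -> D
  P5: J <- F <- A -> E <- V <- S -> D
  P6: J <- F -> C <- S -> D
Condition 1 (no descendant of J in the set): holds — descendants of J are {D, E}; none are in {F, S}.
Condition 2 (every backdoor path blocked by {F, S}):
  P1: blocked at fork node S ∈ conditioning set.
  P2: blocked at collider E (neither it nor any descendant is in the conditioning set).
  P3: blocked at chain node F ∈ conditioning set.
  P4: blocked at collider E (neither it nor any descendant is in the conditioning set).
  P5: blocked at chain node F ∈ conditioning set.
  P6: blocked at fork node F ∈ conditioning set.
{F, S} satisfies the backdoor criterion.

Yes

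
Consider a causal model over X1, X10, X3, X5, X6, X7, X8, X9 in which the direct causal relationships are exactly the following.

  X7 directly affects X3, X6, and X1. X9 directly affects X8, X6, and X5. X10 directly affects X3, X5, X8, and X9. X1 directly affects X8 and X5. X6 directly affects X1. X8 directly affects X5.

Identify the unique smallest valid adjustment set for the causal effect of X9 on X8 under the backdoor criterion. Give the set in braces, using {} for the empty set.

{X10}

Variables eligible for adjustment (non-descendants of X9, excluding X9 and X8): {X10, X3, X7}.
Backdoor paths from X9 to X8:
  P1: X9 <- X10 -> X3 <- X7 -> X6 -> X1 -> X8
  P2: X9 <- X10 -> X3 <- X7 -> X6 -> X1 -> X5 <- X8
  P3: X9 <- X10 -> X3 <- X7 -> X1 -> X8
  P4: X9 <- X10 -> X3 <- X7 -> X1 -> X5 <- X8
  P5: X9 <- X10 -> X8
  P6: X9 <- X10 -> X5 <- X1 -> X8
  P7: X9 <- X10 -> X5 <- X8
The empty set is not sufficient: P5 (X9 <- X10 -> X8) has no collider blocking it and no conditioned non-collider, so it is open.
Try {X10}:
  P1: blocked at fork node X10 ∈ conditioning set.
  P2: blocked at fork node X10 ∈ conditioning set.
  P3: blocked at fork node X10 ∈ conditioning set.
  P4: blocked at fork node X10 ∈ conditioning set.
  P5: blocked at fork node X10 ∈ conditioning set.
  P6: blocked at fork node X10 ∈ conditioning set.
  P7: blocked at fork node X10 ∈ conditioning set.
{X10} contains no descendant of X9 and blocks every backdoor path.
No other singleton works — e.g. {X7} leaves P5 open — so {X10} is the unique smallest valid adjustment set.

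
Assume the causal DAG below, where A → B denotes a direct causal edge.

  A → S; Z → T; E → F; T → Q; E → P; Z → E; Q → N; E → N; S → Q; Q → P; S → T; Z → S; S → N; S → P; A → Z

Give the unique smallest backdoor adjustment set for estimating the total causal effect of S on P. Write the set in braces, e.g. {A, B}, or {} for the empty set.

{Z}

Variables eligible for adjustment (non-descendants of S, excluding S and P): {A, E, F, Z}.
Backdoor paths from S to P:
  P1: S <- A -> Z -> E -> P
  P2: S <- A -> Z -> E -> N <- Q -> P
  P3: S <- A -> Z -> T -> Q -> P
  P4: S <- A -> Z -> T -> Q -> N <- E -> P
  P5: S <- Z -> E -> P
  P6: S <- Z -> E -> N <- Q -> P
  P7: S <- Z -> T -> Q -> P
  P8: S <- Z -> T -> Q -> N <- E -> P
The empty set is not sufficient: P1 (S <- A -> Z -> E -> P) has no collider blocking it and no conditioned non-collider, so it is open.
Try {Z}:
  P1: blocked at chain node Z ∈ conditioning set.
  P2: blocked at chain node Z ∈ conditioning set.
  P3: blocked at chain node Z ∈ conditioning set.
  P4: blocked at chain node Z ∈ conditioning set.
  P5: blocked at fork node Z ∈ conditioning set.
  P6: blocked at fork node Z ∈ conditioning set.
  P7: blocked at fork node Z ∈ conditioning set.
  P8: blocked at fork node Z ∈ conditioning set.
{Z} contains no descendant of S and blocks every backdoor path.
No other singleton works — e.g. {A} leaves P5 open — so {Z} is the unique smallest valid adjustment set.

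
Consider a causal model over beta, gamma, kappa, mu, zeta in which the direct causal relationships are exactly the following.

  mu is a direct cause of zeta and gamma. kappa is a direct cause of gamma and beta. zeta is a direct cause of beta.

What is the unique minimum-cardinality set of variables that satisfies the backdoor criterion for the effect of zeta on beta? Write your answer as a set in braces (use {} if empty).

{}

Variables eligible for adjustment (non-descendants of zeta, excluding zeta and beta): {gamma, kappa, mu}.
Backdoor paths from zeta to beta:
  P1: zeta <- mu -> gamma <- kappa -> beta
Each backdoor path contains an unconditioned collider, so every path is already blocked with the empty conditioning set:
  P1: blocked at collider gamma (neither it nor any descendant is in the conditioning set).
The empty set is therefore the unique smallest valid set.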